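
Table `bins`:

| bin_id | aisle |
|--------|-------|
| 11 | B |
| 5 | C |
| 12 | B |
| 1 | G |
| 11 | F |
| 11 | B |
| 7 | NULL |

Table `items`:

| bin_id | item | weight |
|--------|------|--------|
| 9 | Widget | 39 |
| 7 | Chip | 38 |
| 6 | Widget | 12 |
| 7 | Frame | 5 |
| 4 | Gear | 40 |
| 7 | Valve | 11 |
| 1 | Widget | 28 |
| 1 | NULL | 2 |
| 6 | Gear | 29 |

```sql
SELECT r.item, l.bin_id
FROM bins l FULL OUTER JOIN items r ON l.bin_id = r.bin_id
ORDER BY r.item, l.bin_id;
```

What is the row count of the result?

14

FULL OUTER JOIN keeps every row from both sides; unmatched rows get NULL for the other side's columns.
Matching on l.bin_id = r.bin_id.
- l row (bin_id=11): no match → kept, r columns NULL.
- l row (bin_id=5): no match → kept, r columns NULL.
- l row (bin_id=12): no match → kept, r columns NULL.
- l row (bin_id=1): matches 2 r row(s) → 2 output row(s).
- l row (bin_id=11): no match → kept, r columns NULL.
- l row (bin_id=11): no match → kept, r columns NULL.
- l row (bin_id=7): matches 3 r row(s) → 3 output row(s).
- 4 r row(s) had no l match → kept, l columns NULL.
Total: 5 matched + 9 padded = 14 rows.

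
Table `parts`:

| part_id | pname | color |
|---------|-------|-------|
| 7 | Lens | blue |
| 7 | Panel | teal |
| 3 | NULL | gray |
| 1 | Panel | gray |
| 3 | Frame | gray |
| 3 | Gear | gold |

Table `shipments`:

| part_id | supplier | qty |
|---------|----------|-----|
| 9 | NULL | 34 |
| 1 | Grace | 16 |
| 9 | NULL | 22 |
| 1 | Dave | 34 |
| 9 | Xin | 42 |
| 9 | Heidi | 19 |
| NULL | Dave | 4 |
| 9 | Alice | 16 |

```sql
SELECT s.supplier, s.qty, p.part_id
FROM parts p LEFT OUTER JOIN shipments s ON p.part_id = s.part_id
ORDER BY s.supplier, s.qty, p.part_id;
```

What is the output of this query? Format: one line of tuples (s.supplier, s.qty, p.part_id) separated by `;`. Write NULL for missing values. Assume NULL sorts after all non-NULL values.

(Dave, 34, 1); (Grace, 16, 1); (NULL, NULL, 3); (NULL, NULL, 3); (NULL, NULL, 3); (NULL, NULL, 7); (NULL, NULL, 7)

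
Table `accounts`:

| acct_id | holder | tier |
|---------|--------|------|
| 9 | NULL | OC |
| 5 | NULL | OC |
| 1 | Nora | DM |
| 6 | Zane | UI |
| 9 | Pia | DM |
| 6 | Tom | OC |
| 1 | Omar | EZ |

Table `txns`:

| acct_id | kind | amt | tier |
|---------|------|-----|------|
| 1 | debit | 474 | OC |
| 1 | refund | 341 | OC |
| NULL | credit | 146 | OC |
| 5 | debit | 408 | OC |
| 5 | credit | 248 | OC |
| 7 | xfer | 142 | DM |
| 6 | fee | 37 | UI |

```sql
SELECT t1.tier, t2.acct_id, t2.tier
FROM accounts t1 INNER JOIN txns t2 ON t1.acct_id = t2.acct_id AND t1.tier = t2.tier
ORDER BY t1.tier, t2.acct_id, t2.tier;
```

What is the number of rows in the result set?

INNER JOIN keeps only pairs where the ON condition holds.
Matching on t1.acct_id = t2.acct_id AND t1.tier = t2.tier. A NULL in a compared column never satisfies the condition.
Matched pairs: 3.
Total: 3 rows.

3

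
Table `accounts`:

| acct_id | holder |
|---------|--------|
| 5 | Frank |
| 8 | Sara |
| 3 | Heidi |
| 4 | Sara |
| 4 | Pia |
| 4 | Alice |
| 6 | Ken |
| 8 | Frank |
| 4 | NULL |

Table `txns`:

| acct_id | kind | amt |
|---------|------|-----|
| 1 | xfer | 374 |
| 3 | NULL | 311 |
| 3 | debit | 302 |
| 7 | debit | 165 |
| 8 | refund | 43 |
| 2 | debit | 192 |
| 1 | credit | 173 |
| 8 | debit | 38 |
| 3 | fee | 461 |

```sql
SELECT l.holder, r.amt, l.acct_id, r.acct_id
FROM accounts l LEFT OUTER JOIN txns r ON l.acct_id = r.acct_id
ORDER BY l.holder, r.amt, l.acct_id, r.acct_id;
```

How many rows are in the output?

LEFT JOIN keeps every row from `accounts`; unmatched rows get NULL for `txns`'s columns.
Matching on l.acct_id = r.acct_id.
Matched pairs: 7; unmatched l rows kept: 6.
Total: 7 matched + 6 padded = 13 rows.

13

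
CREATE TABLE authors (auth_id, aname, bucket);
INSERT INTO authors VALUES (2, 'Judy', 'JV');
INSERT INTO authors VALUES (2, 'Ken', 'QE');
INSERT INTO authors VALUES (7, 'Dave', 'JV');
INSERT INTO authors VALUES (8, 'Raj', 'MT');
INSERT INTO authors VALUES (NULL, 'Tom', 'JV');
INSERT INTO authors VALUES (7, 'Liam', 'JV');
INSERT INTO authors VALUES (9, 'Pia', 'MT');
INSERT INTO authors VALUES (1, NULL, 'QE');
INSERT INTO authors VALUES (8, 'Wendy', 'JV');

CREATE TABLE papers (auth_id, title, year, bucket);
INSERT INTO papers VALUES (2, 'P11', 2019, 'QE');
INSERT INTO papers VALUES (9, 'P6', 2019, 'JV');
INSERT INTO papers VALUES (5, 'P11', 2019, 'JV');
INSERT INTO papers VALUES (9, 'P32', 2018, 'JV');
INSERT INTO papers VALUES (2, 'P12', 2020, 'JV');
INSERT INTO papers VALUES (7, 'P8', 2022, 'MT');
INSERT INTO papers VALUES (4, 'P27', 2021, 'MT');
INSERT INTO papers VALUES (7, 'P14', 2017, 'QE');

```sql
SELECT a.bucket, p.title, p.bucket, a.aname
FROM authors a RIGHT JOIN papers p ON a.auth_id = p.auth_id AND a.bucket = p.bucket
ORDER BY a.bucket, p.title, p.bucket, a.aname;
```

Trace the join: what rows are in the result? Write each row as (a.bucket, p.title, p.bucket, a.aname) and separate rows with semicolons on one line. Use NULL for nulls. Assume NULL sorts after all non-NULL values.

(JV, P12, JV, Judy); (QE, P11, QE, Ken); (NULL, P11, JV, NULL); (NULL, P14, QE, NULL); (NULL, P27, MT, NULL); (NULL, P32, JV, NULL); (NULL, P6, JV, NULL); (NULL, P8, MT, NULL)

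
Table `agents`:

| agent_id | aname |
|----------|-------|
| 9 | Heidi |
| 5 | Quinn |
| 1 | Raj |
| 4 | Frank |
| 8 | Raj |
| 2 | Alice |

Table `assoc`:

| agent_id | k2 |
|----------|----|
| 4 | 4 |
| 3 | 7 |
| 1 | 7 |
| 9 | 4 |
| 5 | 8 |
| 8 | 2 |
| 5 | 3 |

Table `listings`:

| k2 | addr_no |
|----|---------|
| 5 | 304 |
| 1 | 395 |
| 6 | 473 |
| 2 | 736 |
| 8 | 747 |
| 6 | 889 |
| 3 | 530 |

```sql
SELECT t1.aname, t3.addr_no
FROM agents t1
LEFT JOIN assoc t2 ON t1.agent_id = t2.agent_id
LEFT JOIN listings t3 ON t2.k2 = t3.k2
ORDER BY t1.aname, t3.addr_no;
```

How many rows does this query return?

Evaluate left to right. First `agents t1 LEFT JOIN assoc t2` on agent_id: 7 row(s).
Then LEFT JOIN `listings t3` on k2: each of those 7 rows is kept; rows whose t2.k2 has no match in t3 get NULL for t3's columns.
Result: 7 row(s).

7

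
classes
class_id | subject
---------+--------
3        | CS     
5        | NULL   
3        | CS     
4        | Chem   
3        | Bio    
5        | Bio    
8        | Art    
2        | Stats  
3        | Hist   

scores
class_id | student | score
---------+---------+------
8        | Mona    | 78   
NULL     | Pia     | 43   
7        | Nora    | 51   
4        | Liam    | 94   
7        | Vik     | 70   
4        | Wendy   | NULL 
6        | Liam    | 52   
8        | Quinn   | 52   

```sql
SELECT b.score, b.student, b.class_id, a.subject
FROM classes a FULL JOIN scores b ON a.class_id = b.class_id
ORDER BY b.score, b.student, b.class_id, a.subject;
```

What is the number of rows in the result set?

15

FULL OUTER JOIN keeps every row from both sides; unmatched rows get NULL for the other side's columns.
Matching on a.class_id = b.class_id. A NULL in a compared column never satisfies the condition.
- a row (class_id=3): no match → kept, b columns NULL.
- a row (class_id=5): no match → kept, b columns NULL.
- a row (class_id=3): no match → kept, b columns NULL.
- a row (class_id=4): matches 2 b row(s) → 2 output row(s).
- a row (class_id=3): no match → kept, b columns NULL.
- a row (class_id=5): no match → kept, b columns NULL.
- a row (class_id=8): matches 2 b row(s) → 2 output row(s).
- a row (class_id=2): no match → kept, b columns NULL.
- a row (class_id=3): no match → kept, b columns NULL.
- plus 4 unmatched b row(s), each kept with NULL a columns.
Total: 4 matched + 11 padded = 15 rows.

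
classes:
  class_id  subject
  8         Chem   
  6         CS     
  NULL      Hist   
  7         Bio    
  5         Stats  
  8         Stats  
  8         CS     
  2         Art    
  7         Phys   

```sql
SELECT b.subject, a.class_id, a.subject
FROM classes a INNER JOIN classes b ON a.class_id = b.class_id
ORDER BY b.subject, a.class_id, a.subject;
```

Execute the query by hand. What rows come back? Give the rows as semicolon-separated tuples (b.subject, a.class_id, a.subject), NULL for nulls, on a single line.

INNER JOIN keeps only pairs where the ON condition holds.
Matching on a.class_id = b.class_id. A NULL in a compared column never satisfies the condition.
Matched pairs: 16.

(Art, 2, Art); (Bio, 7, Bio); (Bio, 7, Phys); (CS, 6, CS); (CS, 8, CS); (CS, 8, Chem); (CS, 8, Stats); (Chem, 8, CS); (Chem, 8, Chem); (Chem, 8, Stats); (Phys, 7, Bio); (Phys, 7, Phys); (Stats, 5, Stats); (Stats, 8, CS); (Stats, 8, Chem); (Stats, 8, Stats)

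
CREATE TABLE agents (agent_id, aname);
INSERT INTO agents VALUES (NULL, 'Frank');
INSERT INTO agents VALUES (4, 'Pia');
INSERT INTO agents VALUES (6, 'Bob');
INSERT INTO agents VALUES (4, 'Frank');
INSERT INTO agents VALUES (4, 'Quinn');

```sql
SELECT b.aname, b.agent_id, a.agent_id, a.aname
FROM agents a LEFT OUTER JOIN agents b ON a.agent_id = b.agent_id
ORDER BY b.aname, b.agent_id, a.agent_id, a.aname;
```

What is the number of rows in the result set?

11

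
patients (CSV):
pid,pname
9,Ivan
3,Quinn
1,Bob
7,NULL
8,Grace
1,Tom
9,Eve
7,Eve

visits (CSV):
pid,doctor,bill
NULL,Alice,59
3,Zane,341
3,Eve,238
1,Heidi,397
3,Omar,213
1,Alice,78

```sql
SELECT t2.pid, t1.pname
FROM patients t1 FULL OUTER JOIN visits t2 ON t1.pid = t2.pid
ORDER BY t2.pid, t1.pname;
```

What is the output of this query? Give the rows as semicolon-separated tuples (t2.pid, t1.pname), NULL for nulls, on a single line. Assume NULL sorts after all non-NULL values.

(1, Bob); (1, Bob); (1, Tom); (1, Tom); (3, Quinn); (3, Quinn); (3, Quinn); (NULL, Eve); (NULL, Eve); (NULL, Grace); (NULL, Ivan); (NULL, NULL); (NULL, NULL)

FULL OUTER JOIN keeps every row from both sides; unmatched rows get NULL for the other side's columns.
Matching on t1.pid = t2.pid. A NULL in a compared column never satisfies the condition.
- t1[0] pid=9 → no match; kept with NULLs on the t2 side.
- t1[1] pid=3 → 3 match(es) in t2 → 3 row(s).
- t1[2] pid=1 → 2 match(es) in t2 → 2 row(s).
- t1[3] pid=7 → no match; kept with NULLs on the t2 side.
- t1[4] pid=8 → no match; kept with NULLs on the t2 side.
- t1[5] pid=1 → 2 match(es) in t2 → 2 row(s).
- t1[6] pid=9 → no match; kept with NULLs on the t2 side.
- t1[7] pid=7 → no match; kept with NULLs on the t2 side.
- 1 row(s) from t2 found no t1 partner → padded with NULL.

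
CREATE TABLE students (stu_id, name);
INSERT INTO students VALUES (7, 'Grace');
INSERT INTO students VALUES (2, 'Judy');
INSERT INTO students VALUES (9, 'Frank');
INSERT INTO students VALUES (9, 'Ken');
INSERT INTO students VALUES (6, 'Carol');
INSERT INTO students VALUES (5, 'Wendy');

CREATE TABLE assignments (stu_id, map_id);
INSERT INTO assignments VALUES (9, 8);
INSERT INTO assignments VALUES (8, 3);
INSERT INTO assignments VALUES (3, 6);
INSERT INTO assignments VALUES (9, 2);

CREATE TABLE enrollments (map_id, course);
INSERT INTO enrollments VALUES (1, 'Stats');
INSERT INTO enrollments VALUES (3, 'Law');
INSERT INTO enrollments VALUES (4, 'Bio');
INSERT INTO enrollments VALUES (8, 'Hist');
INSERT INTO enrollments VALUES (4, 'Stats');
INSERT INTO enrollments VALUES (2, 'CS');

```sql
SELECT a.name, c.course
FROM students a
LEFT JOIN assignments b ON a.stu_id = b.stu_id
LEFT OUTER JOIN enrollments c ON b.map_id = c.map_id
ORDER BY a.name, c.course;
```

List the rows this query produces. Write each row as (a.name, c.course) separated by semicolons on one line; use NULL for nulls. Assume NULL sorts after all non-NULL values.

Joins associate left-to-right: students LEFT JOIN assignments on stu_id gives 8 intermediate row(s).
Then LEFT JOIN `enrollments c` on map_id: each of those 8 rows is kept; rows whose b.map_id has no match in c get NULL for c's columns.

(Carol, NULL); (Frank, CS); (Frank, Hist); (Grace, NULL); (Judy, NULL); (Ken, CS); (Ken, Hist); (Wendy, NULL)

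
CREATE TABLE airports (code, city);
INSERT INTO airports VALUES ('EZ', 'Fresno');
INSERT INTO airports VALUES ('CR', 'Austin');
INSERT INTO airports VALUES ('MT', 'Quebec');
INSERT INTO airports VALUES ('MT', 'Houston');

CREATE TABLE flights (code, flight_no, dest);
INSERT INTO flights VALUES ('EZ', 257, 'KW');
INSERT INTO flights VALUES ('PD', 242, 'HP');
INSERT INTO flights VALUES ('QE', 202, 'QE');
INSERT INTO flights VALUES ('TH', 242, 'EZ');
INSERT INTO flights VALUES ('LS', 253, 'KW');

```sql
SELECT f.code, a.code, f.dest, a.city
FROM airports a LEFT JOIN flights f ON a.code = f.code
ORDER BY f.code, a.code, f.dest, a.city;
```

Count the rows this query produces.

LEFT JOIN keeps every row from `airports`; unmatched rows get NULL for `flights`'s columns.
Matching on a.code = f.code.
- a row (code=EZ): matches 1 f row(s) → 1 output row(s).
- a row (code=CR): no match → kept, f columns NULL.
- a row (code=MT): no match → kept, f columns NULL.
- a row (code=MT): no match → kept, f columns NULL.
Total: 1 matched + 3 padded = 4 rows.

4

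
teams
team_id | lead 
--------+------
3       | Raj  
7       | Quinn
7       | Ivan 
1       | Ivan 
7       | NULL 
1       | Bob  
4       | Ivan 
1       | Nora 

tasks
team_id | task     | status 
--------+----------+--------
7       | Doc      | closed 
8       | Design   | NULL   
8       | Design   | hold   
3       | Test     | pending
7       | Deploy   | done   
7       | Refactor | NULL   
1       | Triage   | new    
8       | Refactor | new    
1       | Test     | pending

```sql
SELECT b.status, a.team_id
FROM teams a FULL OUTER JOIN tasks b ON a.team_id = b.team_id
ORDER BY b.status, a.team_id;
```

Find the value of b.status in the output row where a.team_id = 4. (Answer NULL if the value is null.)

FULL OUTER JOIN keeps every row from both sides; unmatched rows get NULL for the other side's columns.
Matching on a.team_id = b.team_id.
- a[0] team_id=3 → 1 match(es) in b → 1 row(s).
- a[1] team_id=7 → 3 match(es) in b → 3 row(s).
- a[2] team_id=7 → 3 match(es) in b → 3 row(s).
- a[3] team_id=1 → 2 match(es) in b → 2 row(s).
- a[4] team_id=7 → 3 match(es) in b → 3 row(s).
- a[5] team_id=1 → 2 match(es) in b → 2 row(s).
- a[6] team_id=4 → no match; kept with NULLs on the b side.
- a[7] team_id=1 → 2 match(es) in b → 2 row(s).
- plus 3 unmatched b row(s), each kept with NULL a columns.

NULL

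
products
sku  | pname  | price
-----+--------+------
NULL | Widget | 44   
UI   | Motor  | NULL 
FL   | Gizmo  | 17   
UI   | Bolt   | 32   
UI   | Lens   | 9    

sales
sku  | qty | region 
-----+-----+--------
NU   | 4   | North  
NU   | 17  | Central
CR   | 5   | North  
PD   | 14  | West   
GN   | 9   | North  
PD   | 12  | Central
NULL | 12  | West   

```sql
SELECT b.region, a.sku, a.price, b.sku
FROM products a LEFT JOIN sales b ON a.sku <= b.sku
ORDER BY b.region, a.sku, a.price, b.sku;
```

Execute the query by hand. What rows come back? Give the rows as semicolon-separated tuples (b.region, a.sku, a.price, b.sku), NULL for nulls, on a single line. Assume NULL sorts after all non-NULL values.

(Central, FL, 17, NU); (Central, FL, 17, PD); (North, FL, 17, GN); (North, FL, 17, NU); (West, FL, 17, PD); (NULL, UI, 9, NULL); (NULL, UI, 32, NULL); (NULL, UI, NULL, NULL); (NULL, NULL, 44, NULL)

LEFT JOIN keeps every row from `products`; unmatched rows get NULL for `sales`'s columns.
Matching on a.sku <= b.sku. A NULL in a compared column never satisfies the condition.
- a (sku=NULL) has no partner → padded with NULL.
- a (sku=UI) has no partner → padded with NULL.
- a (sku=FL) pairs with 5 row(s) of b.
- a (sku=UI) has no partner → padded with NULL.
- a (sku=UI) has no partner → padded with NULL.
After projecting and ordering:
b.region | a.sku | a.price | b.sku
Central | FL | 17 | NU
Central | FL | 17 | PD
North | FL | 17 | GN
North | FL | 17 | NU
West | FL | 17 | PD
NULL | UI | 9 | NULL
NULL | UI | 32 | NULL
NULL | UI | NULL | NULL
NULL | NULL | 44 | NULL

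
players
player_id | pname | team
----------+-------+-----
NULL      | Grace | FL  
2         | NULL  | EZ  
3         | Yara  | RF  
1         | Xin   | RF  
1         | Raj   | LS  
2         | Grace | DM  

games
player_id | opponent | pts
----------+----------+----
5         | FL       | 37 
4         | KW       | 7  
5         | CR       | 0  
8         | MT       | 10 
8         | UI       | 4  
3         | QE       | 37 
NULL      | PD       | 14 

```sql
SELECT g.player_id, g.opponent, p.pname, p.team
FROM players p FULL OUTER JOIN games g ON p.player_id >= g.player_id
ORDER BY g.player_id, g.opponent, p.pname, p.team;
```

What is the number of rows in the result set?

12

FULL OUTER JOIN keeps every row from both sides; unmatched rows get NULL for the other side's columns.
Matching on p.player_id >= g.player_id. A NULL in a compared column never satisfies the condition.
- player_id=NULL: no g row matches, row kept with g columns NULL.
- player_id=2: no g row matches, row kept with g columns NULL.
- player_id=3: 1 matching g row(s), so 1 row(s) emitted.
- player_id=1: no g row matches, row kept with g columns NULL.
- player_id=1: no g row matches, row kept with g columns NULL.
- player_id=2: no g row matches, row kept with g columns NULL.
- plus 6 unmatched g row(s), each kept with NULL p columns.
Total: 1 matched + 11 padded = 12 rows.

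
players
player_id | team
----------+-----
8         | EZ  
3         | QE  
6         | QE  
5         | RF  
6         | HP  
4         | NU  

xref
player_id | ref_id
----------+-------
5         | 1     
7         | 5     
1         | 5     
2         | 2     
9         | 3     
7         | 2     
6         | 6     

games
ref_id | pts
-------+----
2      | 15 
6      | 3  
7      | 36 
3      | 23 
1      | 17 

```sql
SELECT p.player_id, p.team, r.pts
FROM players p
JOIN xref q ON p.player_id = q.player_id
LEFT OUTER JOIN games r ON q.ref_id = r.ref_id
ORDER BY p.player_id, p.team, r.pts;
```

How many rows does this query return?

3

Evaluate left to right. First `players p INNER JOIN xref q` on player_id: 3 row(s).
Then LEFT JOIN `games r` on ref_id: each of those 3 rows is kept; rows whose q.ref_id has no match in r get NULL for r's columns.
Result: 3 row(s).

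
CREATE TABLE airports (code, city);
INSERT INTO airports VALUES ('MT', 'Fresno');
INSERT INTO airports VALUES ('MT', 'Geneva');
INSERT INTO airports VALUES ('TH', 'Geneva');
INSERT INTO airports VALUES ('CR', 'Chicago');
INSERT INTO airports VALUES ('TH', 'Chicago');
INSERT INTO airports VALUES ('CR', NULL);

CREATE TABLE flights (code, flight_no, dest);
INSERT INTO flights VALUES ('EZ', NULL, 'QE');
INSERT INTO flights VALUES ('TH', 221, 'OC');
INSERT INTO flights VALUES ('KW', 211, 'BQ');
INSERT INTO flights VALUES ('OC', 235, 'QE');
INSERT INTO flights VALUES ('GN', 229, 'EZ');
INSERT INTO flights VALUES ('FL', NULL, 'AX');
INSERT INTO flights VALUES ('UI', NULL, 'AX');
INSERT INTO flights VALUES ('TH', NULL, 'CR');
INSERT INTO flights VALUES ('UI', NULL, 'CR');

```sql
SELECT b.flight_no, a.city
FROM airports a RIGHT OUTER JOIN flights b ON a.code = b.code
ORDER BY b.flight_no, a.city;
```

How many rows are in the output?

RIGHT JOIN keeps every row from `flights`; unmatched rows get NULL for `airports`'s columns.
Matching on a.code = b.code.
- a (code=MT) has no partner in b.
- a (code=MT) has no partner in b.
- a (code=TH) pairs with 2 row(s) of b.
- a (code=CR) has no partner in b.
- a (code=TH) pairs with 2 row(s) of b.
- a (code=CR) has no partner in b.
- 7 b row(s) had no a match → kept, a columns NULL.
Total: 4 matched + 7 padded = 11 rows.

11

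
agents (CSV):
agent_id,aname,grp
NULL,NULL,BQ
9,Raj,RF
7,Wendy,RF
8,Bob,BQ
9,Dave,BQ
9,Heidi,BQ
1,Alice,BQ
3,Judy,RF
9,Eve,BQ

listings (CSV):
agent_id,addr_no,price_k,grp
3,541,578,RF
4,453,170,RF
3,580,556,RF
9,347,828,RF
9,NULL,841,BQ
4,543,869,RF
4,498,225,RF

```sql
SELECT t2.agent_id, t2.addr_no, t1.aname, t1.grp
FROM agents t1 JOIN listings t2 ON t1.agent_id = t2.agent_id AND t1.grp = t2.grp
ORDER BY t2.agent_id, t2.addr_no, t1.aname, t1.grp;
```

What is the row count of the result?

6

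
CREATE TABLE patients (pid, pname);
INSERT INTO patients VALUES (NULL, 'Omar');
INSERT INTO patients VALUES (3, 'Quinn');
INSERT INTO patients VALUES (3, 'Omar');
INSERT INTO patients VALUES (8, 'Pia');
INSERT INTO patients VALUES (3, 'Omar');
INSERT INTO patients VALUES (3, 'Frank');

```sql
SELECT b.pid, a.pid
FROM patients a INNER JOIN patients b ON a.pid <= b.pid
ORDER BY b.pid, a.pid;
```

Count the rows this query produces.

INNER JOIN keeps only pairs where the ON condition holds.
Matching on a.pid <= b.pid. A NULL in a compared column never satisfies the condition.
- pid=NULL: no matching b row, dropped.
- pid=3: 5 matching b row(s), so 5 row(s) emitted.
- pid=3: 5 matching b row(s), so 5 row(s) emitted.
- pid=8: 1 matching b row(s), so 1 row(s) emitted.
- pid=3: 5 matching b row(s), so 5 row(s) emitted.
- pid=3: 5 matching b row(s), so 5 row(s) emitted.
Total: 21 rows.

21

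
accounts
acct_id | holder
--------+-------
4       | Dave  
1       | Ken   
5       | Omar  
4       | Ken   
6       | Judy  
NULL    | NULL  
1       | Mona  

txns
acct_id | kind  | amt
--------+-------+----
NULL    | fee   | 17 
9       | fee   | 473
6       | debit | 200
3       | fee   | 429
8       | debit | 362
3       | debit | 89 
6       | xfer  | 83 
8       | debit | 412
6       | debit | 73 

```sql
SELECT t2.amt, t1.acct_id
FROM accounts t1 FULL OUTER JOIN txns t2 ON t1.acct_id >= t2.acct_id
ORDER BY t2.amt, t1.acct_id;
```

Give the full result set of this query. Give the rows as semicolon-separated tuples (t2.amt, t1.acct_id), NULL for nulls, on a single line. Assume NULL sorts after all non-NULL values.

FULL OUTER JOIN keeps every row from both sides; unmatched rows get NULL for the other side's columns.
Matching on t1.acct_id >= t2.acct_id. A NULL in a compared column never satisfies the condition.
- t1[0] acct_id=4 → 2 match(es) in t2 → 2 row(s).
- t1[1] acct_id=1 → no match; kept with NULLs on the t2 side.
- t1[2] acct_id=5 → 2 match(es) in t2 → 2 row(s).
- t1[3] acct_id=4 → 2 match(es) in t2 → 2 row(s).
- t1[4] acct_id=6 → 5 match(es) in t2 → 5 row(s).
- t1[5] acct_id=NULL → no match; kept with NULLs on the t2 side.
- t1[6] acct_id=1 → no match; kept with NULLs on the t2 side.
- 4 t2 row(s) had no t1 match → kept, t1 columns NULL.

(17, NULL); (73, 6); (83, 6); (89, 4); (89, 4); (89, 5); (89, 6); (200, 6); (362, NULL); (412, NULL); (429, 4); (429, 4); (429, 5); (429, 6); (473, NULL); (NULL, 1); (NULL, 1); (NULL, NULL)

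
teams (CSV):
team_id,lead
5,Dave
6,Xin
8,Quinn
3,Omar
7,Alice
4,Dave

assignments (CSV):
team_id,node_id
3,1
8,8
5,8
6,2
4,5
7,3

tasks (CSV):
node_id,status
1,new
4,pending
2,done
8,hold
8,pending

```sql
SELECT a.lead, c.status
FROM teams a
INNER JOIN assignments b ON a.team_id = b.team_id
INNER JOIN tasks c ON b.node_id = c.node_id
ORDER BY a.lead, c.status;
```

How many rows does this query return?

6

Joins associate left-to-right: teams INNER JOIN assignments on team_id gives 6 intermediate row(s).
Then INNER JOIN `tasks c` on node_id: keep only rows whose b.node_id appears in c.
Result: 6 row(s).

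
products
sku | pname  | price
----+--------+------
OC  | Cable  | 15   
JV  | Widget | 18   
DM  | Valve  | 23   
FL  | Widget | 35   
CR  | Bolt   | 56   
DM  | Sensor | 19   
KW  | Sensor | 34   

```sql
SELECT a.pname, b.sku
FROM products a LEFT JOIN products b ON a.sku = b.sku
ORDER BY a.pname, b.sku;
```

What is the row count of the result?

9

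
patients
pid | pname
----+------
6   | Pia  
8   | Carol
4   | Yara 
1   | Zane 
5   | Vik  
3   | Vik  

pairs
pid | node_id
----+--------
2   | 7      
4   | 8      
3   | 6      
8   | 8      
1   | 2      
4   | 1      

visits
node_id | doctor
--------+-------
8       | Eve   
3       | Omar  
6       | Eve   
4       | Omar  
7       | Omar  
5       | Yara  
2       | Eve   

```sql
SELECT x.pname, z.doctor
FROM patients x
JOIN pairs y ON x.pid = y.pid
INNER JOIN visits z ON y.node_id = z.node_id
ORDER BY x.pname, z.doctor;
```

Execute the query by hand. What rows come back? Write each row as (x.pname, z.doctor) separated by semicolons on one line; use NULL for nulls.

(Carol, Eve); (Vik, Eve); (Yara, Eve); (Zane, Eve)

Step 1 — x INNER JOIN y on pid → 5 row(s).
Then INNER JOIN `visits z` on node_id: keep only rows whose y.node_id appears in z.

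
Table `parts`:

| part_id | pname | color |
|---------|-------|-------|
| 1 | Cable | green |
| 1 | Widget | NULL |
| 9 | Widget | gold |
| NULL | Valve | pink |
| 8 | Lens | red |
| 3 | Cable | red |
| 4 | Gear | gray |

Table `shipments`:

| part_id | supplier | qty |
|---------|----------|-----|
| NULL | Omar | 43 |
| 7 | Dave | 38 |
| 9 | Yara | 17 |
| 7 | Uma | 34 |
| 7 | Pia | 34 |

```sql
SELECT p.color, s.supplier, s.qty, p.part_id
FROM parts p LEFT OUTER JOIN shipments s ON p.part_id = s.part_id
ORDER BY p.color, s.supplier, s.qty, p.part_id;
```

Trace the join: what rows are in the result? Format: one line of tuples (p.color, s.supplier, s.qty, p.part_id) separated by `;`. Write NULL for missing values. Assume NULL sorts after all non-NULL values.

(gold, Yara, 17, 9); (gray, NULL, NULL, 4); (green, NULL, NULL, 1); (pink, NULL, NULL, NULL); (red, NULL, NULL, 3); (red, NULL, NULL, 8); (NULL, NULL, NULL, 1)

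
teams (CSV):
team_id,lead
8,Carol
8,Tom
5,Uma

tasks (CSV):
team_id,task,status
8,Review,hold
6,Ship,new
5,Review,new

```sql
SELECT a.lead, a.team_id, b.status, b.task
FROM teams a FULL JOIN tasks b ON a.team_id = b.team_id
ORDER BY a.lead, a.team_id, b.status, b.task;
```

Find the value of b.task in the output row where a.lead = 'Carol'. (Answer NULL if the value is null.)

Review

FULL OUTER JOIN keeps every row from both sides; unmatched rows get NULL for the other side's columns.
Matching on a.team_id = b.team_id.
- a (team_id=8) pairs with 1 row(s) of b.
- a (team_id=8) pairs with 1 row(s) of b.
- a (team_id=5) pairs with 1 row(s) of b.
- 1 row(s) from b found no a partner → padded with NULL.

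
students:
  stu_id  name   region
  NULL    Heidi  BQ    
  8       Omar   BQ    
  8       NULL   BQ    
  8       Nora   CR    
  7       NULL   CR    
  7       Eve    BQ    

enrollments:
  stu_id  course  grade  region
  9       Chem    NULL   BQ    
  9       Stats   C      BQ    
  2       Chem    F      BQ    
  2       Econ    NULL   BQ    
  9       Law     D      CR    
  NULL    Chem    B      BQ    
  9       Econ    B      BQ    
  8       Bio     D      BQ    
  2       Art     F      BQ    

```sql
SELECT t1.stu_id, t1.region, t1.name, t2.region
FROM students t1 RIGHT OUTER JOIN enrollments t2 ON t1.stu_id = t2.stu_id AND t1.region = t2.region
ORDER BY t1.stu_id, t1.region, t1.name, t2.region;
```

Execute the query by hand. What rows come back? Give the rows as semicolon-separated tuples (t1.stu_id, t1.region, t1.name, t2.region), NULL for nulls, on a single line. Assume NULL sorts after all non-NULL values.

RIGHT JOIN keeps every row from `enrollments`; unmatched rows get NULL for `students`'s columns.
Matching on t1.stu_id = t2.stu_id AND t1.region = t2.region. A NULL in a compared column never satisfies the condition.
- t1 row (stu_id=NULL, region=BQ): no match.
- t1 row (stu_id=8, region=BQ): matches 1 t2 row(s) → 1 output row(s).
- t1 row (stu_id=8, region=BQ): matches 1 t2 row(s) → 1 output row(s).
- t1 row (stu_id=8, region=CR): no match.
- t1 row (stu_id=7, region=CR): no match.
- t1 row (stu_id=7, region=BQ): no match.
- 8 t2 row(s) had no t1 match → kept, t1 columns NULL.
After projecting and ordering:
t1.stu_id | t1.region | t1.name | t2.region
8 | BQ | Omar | BQ
8 | BQ | NULL | BQ
NULL | NULL | NULL | BQ
NULL | NULL | NULL | BQ
NULL | NULL | NULL | BQ
NULL | NULL | NULL | BQ
NULL | NULL | NULL | BQ
NULL | NULL | NULL | BQ
NULL | NULL | NULL | BQ
NULL | NULL | NULL | CR

(8, BQ, Omar, BQ); (8, BQ, NULL, BQ); (NULL, NULL, NULL, BQ); (NULL, NULL, NULL, BQ); (NULL, NULL, NULL, BQ); (NULL, NULL, NULL, BQ); (NULL, NULL, NULL, BQ); (NULL, NULL, NULL, BQ); (NULL, NULL, NULL, BQ); (NULL, NULL, NULL, CR)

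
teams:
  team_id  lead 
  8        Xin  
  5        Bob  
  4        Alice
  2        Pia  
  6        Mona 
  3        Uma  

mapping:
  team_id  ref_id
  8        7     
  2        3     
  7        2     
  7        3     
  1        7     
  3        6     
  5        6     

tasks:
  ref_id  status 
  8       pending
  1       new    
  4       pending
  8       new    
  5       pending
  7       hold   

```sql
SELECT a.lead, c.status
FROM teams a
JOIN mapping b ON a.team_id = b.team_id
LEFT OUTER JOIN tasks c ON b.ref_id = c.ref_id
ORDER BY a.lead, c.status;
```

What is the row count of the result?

4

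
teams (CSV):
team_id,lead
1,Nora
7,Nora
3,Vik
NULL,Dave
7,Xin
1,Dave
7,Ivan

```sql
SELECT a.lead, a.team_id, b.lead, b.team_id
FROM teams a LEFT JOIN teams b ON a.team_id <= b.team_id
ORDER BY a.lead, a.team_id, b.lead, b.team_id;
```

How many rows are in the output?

LEFT JOIN keeps every row from `teams a`; unmatched rows get NULL for `teams b`'s columns.
Matching on a.team_id <= b.team_id. A NULL in a compared column never satisfies the condition.
Matched pairs: 25; unmatched a rows kept: 1.
Total: 25 matched + 1 padded = 26 rows.

26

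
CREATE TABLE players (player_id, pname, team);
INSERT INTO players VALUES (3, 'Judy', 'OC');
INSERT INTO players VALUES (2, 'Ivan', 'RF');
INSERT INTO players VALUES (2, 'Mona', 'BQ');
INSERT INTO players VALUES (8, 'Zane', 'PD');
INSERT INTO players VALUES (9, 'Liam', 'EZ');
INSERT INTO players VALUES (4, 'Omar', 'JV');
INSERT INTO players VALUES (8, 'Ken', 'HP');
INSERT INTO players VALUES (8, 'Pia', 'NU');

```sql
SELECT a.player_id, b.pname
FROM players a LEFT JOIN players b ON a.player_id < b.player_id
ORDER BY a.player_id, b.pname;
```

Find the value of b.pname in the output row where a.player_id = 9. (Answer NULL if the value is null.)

NULL

LEFT JOIN keeps every row from `players a`; unmatched rows get NULL for `players b`'s columns.
Matching on a.player_id < b.player_id.
- a row (player_id=3): matches 5 b row(s) → 5 output row(s).
- a row (player_id=2): matches 6 b row(s) → 6 output row(s).
- a row (player_id=2): matches 6 b row(s) → 6 output row(s).
- a row (player_id=8): matches 1 b row(s) → 1 output row(s).
- a row (player_id=9): no match → kept, b columns NULL.
- a row (player_id=4): matches 4 b row(s) → 4 output row(s).
- a row (player_id=8): matches 1 b row(s) → 1 output row(s).
- a row (player_id=8): matches 1 b row(s) → 1 output row(s).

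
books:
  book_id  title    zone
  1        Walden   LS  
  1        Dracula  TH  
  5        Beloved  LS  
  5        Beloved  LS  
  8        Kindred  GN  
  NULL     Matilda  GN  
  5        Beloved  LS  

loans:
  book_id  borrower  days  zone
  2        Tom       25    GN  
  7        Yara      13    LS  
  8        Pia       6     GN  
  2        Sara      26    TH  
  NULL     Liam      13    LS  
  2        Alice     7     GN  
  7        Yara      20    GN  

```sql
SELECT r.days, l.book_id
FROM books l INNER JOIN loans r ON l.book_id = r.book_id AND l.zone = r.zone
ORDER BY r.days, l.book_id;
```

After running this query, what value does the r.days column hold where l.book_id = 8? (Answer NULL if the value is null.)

INNER JOIN keeps only pairs where the ON condition holds.
Matching on l.book_id = r.book_id AND l.zone = r.zone. A NULL in a compared column never satisfies the condition.
- book_id=1, zone=LS: no matching r row, dropped.
- book_id=1, zone=TH: no matching r row, dropped.
- book_id=5, zone=LS: no matching r row, dropped.
- book_id=5, zone=LS: no matching r row, dropped.
- book_id=8, zone=GN: 1 matching r row(s), so 1 row(s) emitted.
- book_id=NULL, zone=GN: no matching r row, dropped.
- book_id=5, zone=LS: no matching r row, dropped.

6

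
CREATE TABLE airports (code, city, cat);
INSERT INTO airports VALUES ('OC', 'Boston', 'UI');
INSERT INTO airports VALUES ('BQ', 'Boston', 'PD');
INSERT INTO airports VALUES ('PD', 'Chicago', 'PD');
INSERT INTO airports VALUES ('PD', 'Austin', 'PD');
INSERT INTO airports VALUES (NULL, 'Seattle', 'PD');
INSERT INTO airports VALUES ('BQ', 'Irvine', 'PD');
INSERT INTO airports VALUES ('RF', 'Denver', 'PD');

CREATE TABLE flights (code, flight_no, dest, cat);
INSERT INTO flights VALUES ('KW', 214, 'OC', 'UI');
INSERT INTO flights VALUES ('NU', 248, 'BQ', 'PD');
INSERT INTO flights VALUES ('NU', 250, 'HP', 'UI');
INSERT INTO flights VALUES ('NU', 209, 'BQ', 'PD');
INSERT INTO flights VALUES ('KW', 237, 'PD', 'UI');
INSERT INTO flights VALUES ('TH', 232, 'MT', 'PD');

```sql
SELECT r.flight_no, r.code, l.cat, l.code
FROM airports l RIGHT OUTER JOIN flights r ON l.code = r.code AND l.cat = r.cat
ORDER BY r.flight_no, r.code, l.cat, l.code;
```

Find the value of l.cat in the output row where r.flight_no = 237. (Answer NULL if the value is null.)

RIGHT JOIN keeps every row from `flights`; unmatched rows get NULL for `airports`'s columns.
Matching on l.code = r.code AND l.cat = r.cat. A NULL in a compared column never satisfies the condition.
Matched pairs: 0; unmatched r rows kept: 6.

NULL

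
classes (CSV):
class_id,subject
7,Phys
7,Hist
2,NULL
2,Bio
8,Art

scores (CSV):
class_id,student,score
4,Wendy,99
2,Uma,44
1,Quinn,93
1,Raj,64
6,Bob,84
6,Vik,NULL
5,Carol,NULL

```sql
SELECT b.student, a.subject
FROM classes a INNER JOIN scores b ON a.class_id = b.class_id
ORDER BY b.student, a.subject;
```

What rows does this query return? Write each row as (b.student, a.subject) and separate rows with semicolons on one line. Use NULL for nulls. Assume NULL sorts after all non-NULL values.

INNER JOIN keeps only pairs where the ON condition holds.
Matching on a.class_id = b.class_id.
Matched pairs: 2.

(Uma, Bio); (Uma, NULL)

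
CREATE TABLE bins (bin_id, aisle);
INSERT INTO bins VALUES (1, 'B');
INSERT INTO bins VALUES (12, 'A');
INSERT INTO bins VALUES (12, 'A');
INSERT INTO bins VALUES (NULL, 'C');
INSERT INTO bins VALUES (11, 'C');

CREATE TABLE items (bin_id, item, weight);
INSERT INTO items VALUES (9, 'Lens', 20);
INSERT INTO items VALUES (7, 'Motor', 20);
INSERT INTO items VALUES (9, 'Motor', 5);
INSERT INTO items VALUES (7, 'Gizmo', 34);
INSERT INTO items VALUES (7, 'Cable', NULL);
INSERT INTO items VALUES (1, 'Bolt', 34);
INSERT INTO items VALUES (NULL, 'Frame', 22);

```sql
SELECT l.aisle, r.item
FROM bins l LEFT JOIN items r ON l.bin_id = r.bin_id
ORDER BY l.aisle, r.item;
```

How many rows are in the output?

5

LEFT JOIN keeps every row from `bins`; unmatched rows get NULL for `items`'s columns.
Matching on l.bin_id = r.bin_id. A NULL in a compared column never satisfies the condition.
- l row (bin_id=1): matches 1 r row(s) → 1 output row(s).
- l row (bin_id=12): no match → kept, r columns NULL.
- l row (bin_id=12): no match → kept, r columns NULL.
- l row (bin_id=NULL): no match → kept, r columns NULL.
- l row (bin_id=11): no match → kept, r columns NULL.
Total: 1 matched + 4 padded = 5 rows.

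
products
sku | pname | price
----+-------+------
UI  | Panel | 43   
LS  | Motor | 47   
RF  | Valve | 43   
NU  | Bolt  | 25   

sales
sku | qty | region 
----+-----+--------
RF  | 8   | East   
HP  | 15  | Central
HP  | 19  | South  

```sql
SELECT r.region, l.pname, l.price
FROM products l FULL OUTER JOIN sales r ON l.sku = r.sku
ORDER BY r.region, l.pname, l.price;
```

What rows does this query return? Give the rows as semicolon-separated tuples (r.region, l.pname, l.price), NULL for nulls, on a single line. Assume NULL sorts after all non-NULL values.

(Central, NULL, NULL); (East, Valve, 43); (South, NULL, NULL); (NULL, Bolt, 25); (NULL, Motor, 47); (NULL, Panel, 43)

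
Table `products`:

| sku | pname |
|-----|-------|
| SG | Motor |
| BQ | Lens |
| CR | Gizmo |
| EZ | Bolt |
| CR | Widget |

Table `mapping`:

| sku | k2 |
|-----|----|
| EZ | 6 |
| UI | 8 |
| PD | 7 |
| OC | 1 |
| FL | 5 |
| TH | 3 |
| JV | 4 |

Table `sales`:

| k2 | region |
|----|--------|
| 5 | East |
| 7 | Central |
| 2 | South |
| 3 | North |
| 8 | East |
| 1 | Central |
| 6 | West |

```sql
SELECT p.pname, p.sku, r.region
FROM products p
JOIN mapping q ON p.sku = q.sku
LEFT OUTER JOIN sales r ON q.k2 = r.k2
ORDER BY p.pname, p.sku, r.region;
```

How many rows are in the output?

Joins associate left-to-right: products INNER JOIN mapping on sku gives 1 intermediate row(s).
Then LEFT JOIN `sales r` on k2: each of those 1 rows is kept; rows whose q.k2 has no match in r get NULL for r's columns.
Result: 1 row(s).

1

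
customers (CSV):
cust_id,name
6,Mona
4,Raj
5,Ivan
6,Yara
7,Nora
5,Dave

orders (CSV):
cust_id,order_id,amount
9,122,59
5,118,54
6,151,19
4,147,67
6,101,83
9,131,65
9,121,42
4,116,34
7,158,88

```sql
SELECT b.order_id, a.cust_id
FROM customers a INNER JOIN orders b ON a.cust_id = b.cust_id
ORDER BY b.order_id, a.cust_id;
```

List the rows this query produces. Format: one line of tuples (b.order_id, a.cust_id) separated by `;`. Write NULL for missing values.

(101, 6); (101, 6); (116, 4); (118, 5); (118, 5); (147, 4); (151, 6); (151, 6); (158, 7)

INNER JOIN keeps only pairs where the ON condition holds.
Matching on a.cust_id = b.cust_id.
- a (cust_id=6) pairs with 2 row(s) of b.
- a (cust_id=4) pairs with 2 row(s) of b.
- a (cust_id=5) pairs with 1 row(s) of b.
- a (cust_id=6) pairs with 2 row(s) of b.
- a (cust_id=7) pairs with 1 row(s) of b.
- a (cust_id=5) pairs with 1 row(s) of b.
After projecting and ordering:
b.order_id | a.cust_id
101 | 6
101 | 6
116 | 4
118 | 5
118 | 5
147 | 4
151 | 6
151 | 6
158 | 7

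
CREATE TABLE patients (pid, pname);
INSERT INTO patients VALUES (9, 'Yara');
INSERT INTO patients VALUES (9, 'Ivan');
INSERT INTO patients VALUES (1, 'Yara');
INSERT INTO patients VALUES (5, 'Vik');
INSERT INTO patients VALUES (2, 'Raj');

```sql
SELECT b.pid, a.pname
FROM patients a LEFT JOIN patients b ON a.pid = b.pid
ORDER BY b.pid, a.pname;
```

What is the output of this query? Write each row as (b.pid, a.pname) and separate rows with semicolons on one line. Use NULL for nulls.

(1, Yara); (2, Raj); (5, Vik); (9, Ivan); (9, Ivan); (9, Yara); (9, Yara)

LEFT JOIN keeps every row from `patients a`; unmatched rows get NULL for `patients b`'s columns.
Matching on a.pid = b.pid.
Matched pairs: 7; unmatched a rows kept: 0.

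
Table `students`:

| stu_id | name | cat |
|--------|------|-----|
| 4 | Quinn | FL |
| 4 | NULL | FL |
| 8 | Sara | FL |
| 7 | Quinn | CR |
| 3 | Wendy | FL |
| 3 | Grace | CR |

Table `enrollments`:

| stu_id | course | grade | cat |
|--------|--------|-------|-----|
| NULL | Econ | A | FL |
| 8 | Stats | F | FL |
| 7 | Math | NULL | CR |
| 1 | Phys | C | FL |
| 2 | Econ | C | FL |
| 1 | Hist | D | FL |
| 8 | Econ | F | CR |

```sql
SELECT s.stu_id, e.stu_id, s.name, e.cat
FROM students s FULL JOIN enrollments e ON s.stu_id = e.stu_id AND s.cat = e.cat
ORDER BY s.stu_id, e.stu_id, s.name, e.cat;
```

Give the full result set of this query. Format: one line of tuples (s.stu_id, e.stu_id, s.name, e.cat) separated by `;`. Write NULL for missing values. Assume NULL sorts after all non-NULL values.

FULL OUTER JOIN keeps every row from both sides; unmatched rows get NULL for the other side's columns.
Matching on s.stu_id = e.stu_id AND s.cat = e.cat. A NULL in a compared column never satisfies the condition.
Matched pairs: 2; unmatched s rows kept: 4; unmatched e rows kept: 5.

(3, NULL, Grace, NULL); (3, NULL, Wendy, NULL); (4, NULL, Quinn, NULL); (4, NULL, NULL, NULL); (7, 7, Quinn, CR); (8, 8, Sara, FL); (NULL, 1, NULL, FL); (NULL, 1, NULL, FL); (NULL, 2, NULL, FL); (NULL, 8, NULL, CR); (NULL, NULL, NULL, FL)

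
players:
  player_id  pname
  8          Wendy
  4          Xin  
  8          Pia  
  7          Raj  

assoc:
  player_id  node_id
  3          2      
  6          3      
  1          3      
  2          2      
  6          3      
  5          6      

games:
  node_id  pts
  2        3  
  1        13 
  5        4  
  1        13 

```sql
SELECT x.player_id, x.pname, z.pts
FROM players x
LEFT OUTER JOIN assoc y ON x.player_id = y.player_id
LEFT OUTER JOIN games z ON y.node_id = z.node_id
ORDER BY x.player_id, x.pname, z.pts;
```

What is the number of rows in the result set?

4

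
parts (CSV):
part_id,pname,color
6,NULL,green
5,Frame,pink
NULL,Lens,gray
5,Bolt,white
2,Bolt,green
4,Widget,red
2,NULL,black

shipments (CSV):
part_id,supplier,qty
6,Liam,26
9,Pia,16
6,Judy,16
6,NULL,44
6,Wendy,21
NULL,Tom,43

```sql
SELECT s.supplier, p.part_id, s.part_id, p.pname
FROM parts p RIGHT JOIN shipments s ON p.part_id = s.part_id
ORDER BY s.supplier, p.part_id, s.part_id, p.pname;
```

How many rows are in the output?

RIGHT JOIN keeps every row from `shipments`; unmatched rows get NULL for `parts`'s columns.
Matching on p.part_id = s.part_id. A NULL in a compared column never satisfies the condition.
- p (part_id=6) pairs with 4 row(s) of s.
- p (part_id=5) has no partner in s.
- p (part_id=NULL) has no partner in s.
- p (part_id=5) has no partner in s.
- p (part_id=2) has no partner in s.
- p (part_id=4) has no partner in s.
- p (part_id=2) has no partner in s.
- 2 s row(s) had no p match → kept, p columns NULL.
Total: 4 matched + 2 padded = 6 rows.

6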